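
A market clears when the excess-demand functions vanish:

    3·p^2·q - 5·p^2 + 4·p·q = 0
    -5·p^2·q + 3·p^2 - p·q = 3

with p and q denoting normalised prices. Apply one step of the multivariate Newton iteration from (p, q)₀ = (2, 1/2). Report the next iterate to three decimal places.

(0.889, 0.333)

At (2, 1/2): F = (-10.000, -2.000).
Jacobian J = [[6·p·q - 10·p + 4·q, 3·p^2 + 4·p], [-10·p·q + 6·p - q, -5·p^2 - p]].
At the point, J = [[-12.000, 20.000], [1.500, -22.000]] (det J = 234.000).
Solving J·Δ = −F gives Δ = (-1.111, -0.167).
Then the next iterate is (p, q)₁ = (0.889, 0.333).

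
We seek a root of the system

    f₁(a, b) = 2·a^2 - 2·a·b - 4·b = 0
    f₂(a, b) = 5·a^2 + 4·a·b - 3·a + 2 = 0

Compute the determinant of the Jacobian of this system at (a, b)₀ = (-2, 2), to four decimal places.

J = [[4·a - 2·b, -2·a - 4], [10·a + 4·b - 3, 4·a]].
At the point, J = [[-12.0000, 0.0000], [-15.0000, -8.0000]].
det J = 96.0000.

96.0000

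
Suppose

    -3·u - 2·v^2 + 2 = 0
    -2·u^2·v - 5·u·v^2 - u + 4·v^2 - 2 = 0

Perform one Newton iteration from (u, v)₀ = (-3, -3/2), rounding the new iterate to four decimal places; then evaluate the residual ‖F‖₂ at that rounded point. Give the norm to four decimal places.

At (-3, -3/2): F = (6.5000, 70.7500).
Jacobian J = [[-3, -4·v], [-4·u·v - 5·v^2 - 1, -2·u^2 - 10·u·v + 8·v]].
At the point, J = [[-3.0000, 6.0000], [-30.2500, -75.0000]] (det J = 406.5000).
Solving J·Δ = −F gives Δ = (2.2435, 0.0384).
Then the next iterate is (u, v)₁ = (-0.7565, -1.4616).
Re-evaluating at (-0.7565, -1.4616): F = (-0.003049, 17.054981), so ‖F‖₂ = 17.0550.

17.0550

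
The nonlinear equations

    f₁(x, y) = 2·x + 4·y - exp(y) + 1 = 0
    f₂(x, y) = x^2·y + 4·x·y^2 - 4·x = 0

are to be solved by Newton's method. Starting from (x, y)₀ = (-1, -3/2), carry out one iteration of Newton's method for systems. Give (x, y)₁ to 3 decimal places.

(-17.454, 9.125)

At (-1, -3/2): F = (-7.22313, -6.500).
Jacobian J = [[2, -exp(y) + 4], [2·x·y + 4·y^2 - 4, x^2 + 8·x·y]].
At the point, J = [[2.000, 3.77687], [8.000, 13.000]] (det J = -4.21496).
Solving J·Δ = −F gives Δ = (-16.454, 10.625).
Then the next iterate is (x, y)₁ = (-17.454, 9.125).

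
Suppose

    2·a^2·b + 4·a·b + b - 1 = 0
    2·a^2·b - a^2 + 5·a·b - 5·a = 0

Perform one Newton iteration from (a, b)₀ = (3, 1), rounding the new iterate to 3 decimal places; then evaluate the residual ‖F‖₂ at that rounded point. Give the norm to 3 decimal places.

6.236

At (3, 1): F = (30.000, 9.000).
Jacobian J = [[4·a·b + 4·b, 2·a^2 + 4·a + 1], [4·a·b - 2·a + 5·b - 5, 2·a^2 + 5·a]].
At the point, J = [[16.000, 31.000], [6.000, 33.000]] (det J = 342.000).
Solving J·Δ = −F gives Δ = (-2.079, 0.105).
Then the next iterate is (a, b)₁ = (0.921, 1.105).
Re-evaluating at (0.921, 1.105): F = (6.05043, 1.50990), so ‖F‖₂ = 6.236.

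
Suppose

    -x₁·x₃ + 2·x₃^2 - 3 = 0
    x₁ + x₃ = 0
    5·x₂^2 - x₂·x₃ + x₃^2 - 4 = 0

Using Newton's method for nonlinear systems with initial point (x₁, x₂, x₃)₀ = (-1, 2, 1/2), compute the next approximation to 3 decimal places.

At (-1, 2, 1/2): F = (-2.000, -0.500, 15.250).
Jacobian J = [[-x₃, 0, -x₁ + 4·x₃], [1, 0, 1], [0, 10·x₂ - x₃, -x₂ + 2·x₃]].
At the point, J = [[-0.500, 0.000, 3.000], [1.000, 0.000, 1.000], [0.000, 19.500, -1.000]] (det J = 68.250).
Solving J·Δ = −F gives Δ = (-0.143, -0.749, 0.643).
Then the next iterate is (x₁, x₂, x₃)₁ = (-1.143, 1.251, 1.143).

(-1.143, 1.251, 1.143)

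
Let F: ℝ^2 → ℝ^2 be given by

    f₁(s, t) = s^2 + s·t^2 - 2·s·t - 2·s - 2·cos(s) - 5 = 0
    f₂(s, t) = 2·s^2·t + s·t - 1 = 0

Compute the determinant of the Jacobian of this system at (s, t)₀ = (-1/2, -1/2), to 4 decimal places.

-0.7500

J = [[2·s + t^2 - 2·t + 2·sin(s) - 2, 2·s·t - 2·s], [4·s·t + t, 2·s^2 + s]].
At the point, J = [[-2.708851, 1.5000], [0.5000, 0.0000]].
det J = -0.7500.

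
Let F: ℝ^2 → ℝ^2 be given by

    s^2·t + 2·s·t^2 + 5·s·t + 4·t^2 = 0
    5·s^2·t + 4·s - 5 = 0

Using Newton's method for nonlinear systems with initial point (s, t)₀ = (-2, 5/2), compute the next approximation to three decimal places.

(1.250, 8.125)

At (-2, 5/2): F = (-15.000, 37.000).
Jacobian J = [[2·s·t + 2·t^2 + 5·t, s^2 + 4·s·t + 5·s + 8·t], [10·s·t + 4, 5·s^2]].
At the point, J = [[15.000, -6.000], [-46.000, 20.000]] (det J = 24.000).
Solving J·Δ = −F gives Δ = (3.250, 5.625).
Then the next iterate is (s, t)₁ = (1.250, 8.125).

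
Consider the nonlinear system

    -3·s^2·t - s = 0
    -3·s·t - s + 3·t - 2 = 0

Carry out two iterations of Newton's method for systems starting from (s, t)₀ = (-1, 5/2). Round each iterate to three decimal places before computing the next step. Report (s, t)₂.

(-0.559, 0.257)

At (-1, 5/2): F = (-6.500, 14.000).
Jacobian J = [[-6·s·t - 1, -3·s^2], [-3·t - 1, -3·s + 3]].
At the point, J = [[14.000, -3.000], [-8.500, 6.000]] (det J = 58.500).
Solving J·Δ = −F gives Δ = (-0.051, -2.406).
Then the next iterate is (s, t)₁ = (-1.051, 0.094).
Round to (-1.051, 0.094) and repeat: F = (0.73950, -0.37062), J = [[-0.40724, -3.31380], [-1.282, 6.153]].
Δ = (0.492, 0.163), so (s, t)₂ = (-0.559, 0.257).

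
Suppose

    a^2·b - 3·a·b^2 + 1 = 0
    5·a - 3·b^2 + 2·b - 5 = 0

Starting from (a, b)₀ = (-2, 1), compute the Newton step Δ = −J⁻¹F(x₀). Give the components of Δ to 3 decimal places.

(4.077, 1.096)

At (-2, 1): F = (11.000, -16.000).
Jacobian J = [[2·a·b - 3·b^2, a^2 - 6·a·b], [5, -6·b + 2]].
At the point, J = [[-7.000, 16.000], [5.000, -4.000]] (det J = -52.000).
Solving J·Δ = −F gives Δ = (4.077, 1.096).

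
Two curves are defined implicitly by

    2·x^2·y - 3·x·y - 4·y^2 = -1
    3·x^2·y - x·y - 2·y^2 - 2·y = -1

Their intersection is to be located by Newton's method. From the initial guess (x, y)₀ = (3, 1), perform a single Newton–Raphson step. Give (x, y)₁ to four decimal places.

(2.4000, 0.4000)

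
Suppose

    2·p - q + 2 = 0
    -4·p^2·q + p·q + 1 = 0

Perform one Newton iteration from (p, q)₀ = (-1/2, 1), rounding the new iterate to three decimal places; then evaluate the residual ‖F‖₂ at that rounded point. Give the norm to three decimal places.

At (-1/2, 1): F = (0.000, -0.500).
Jacobian J = [[2, -1], [-8·p·q + q, -4·p^2 + p]].
At the point, J = [[2.000, -1.000], [5.000, -1.500]] (det J = 2.000).
Solving J·Δ = −F gives Δ = (0.250, 0.500).
Then the next iterate is (p, q)₁ = (-0.250, 1.500).
Re-evaluating at (-0.250, 1.500): F = (0.000, 0.250), so ‖F‖₂ = 0.250.

0.250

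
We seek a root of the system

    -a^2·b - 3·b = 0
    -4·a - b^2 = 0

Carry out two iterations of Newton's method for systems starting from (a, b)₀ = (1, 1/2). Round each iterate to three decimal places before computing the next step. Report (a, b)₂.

(0.016, 0.000)

At (1, 1/2): F = (-2.000, -4.250).
Jacobian J = [[-2·a·b, -a^2 - 3], [-4, -2·b]].
At the point, J = [[-1.000, -4.000], [-4.000, -1.000]] (det J = -15.000).
Solving J·Δ = −F gives Δ = (-1.000, -0.250).
Then the next iterate is (a, b)₁ = (0.000, 0.250).
Round to (0.000, 0.250) and repeat: F = (-0.750, -0.06250), J = [[0.000, -3.000], [-4.000, -0.500]].
Δ = (0.016, -0.250), so (a, b)₂ = (0.016, 0.000).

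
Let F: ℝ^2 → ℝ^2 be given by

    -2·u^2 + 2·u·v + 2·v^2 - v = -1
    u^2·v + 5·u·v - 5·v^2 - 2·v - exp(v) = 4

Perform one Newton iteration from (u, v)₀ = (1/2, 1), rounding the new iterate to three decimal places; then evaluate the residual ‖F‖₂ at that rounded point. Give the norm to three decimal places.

4.486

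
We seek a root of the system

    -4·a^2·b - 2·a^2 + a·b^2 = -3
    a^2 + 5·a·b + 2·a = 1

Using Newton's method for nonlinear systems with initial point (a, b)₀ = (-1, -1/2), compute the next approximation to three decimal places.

At (-1, -1/2): F = (2.750, 0.500).
Jacobian J = [[-8·a·b - 4·a + b^2, -4·a^2 + 2·a·b], [2·a + 5·b + 2, 5·a]].
At the point, J = [[0.250, -3.000], [-2.500, -5.000]] (det J = -8.750).
Solving J·Δ = −F gives Δ = (-1.400, 0.800).
Then the next iterate is (a, b)₁ = (-2.400, 0.300).

(-2.400, 0.300)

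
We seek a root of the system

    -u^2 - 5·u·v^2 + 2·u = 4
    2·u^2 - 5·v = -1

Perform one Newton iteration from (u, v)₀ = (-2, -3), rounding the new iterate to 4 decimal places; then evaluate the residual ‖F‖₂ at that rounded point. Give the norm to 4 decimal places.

At (-2, -3): F = (78.0000, 24.0000).
Jacobian J = [[-2·u - 5·v^2 + 2, -10·u·v], [4·u, -5]].
At the point, J = [[-39.0000, -60.0000], [-8.0000, -5.0000]] (det J = -285.0000).
Solving J·Δ = −F gives Δ = (3.6842, -1.0947).
Then the next iterate is (u, v)₁ = (1.6842, -4.0947).
Re-evaluating at (1.6842, -4.0947): F = (-144.659400, 27.146559), so ‖F‖₂ = 147.1845.

147.1845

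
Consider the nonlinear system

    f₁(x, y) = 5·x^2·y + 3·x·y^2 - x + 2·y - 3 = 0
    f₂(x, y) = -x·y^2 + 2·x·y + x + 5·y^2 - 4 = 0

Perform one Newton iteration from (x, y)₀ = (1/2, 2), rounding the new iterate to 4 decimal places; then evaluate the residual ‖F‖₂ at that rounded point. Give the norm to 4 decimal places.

At (1/2, 2): F = (9.0000, 16.5000).
Jacobian J = [[10·x·y + 3·y^2 - 1, 5·x^2 + 6·x·y + 2], [-y^2 + 2·y + 1, -2·x·y + 2·x + 10·y]].
At the point, J = [[21.0000, 9.2500], [1.0000, 19.0000]] (det J = 389.7500).
Solving J·Δ = −F gives Δ = (-0.0471, -0.8659).
Then the next iterate is (x, y)₁ = (0.4529, 1.1341).
Re-evaluating at (0.4529, 1.1341): F = (1.725961, 3.328570), so ‖F‖₂ = 3.7494.

3.7494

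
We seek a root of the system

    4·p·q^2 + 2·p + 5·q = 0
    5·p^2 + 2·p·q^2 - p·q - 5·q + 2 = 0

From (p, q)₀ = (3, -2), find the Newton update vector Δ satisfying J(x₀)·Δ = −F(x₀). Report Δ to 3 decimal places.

(-2.039, 0.170)

At (3, -2): F = (44.000, 87.000).
Jacobian J = [[4·q^2 + 2, 8·p·q + 5], [10·p + 2·q^2 - q, 4·p·q - p - 5]].
At the point, J = [[18.000, -43.000], [40.000, -32.000]] (det J = 1144.000).
Solving J·Δ = −F gives Δ = (-2.039, 0.170).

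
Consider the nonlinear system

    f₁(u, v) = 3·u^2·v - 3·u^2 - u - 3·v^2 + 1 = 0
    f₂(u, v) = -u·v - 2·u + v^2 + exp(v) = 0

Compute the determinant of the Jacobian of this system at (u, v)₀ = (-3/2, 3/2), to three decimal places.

-57.274

J = [[6·u·v - 6·u - 1, 3·u^2 - 6·v], [-v - 2, -u + 2·v + exp(v)]].
At the point, J = [[-5.500, -2.250], [-3.500, 8.98169]].
det J = -57.274.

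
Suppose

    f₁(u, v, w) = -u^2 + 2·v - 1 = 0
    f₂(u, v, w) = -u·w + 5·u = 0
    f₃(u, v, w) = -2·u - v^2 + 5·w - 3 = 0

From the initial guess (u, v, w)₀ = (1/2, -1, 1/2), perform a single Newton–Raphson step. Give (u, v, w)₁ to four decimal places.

(-0.0284, 0.3608, 0.2443)

At (1/2, -1, 1/2): F = (-3.2500, 2.2500, -2.5000).
Jacobian J = [[-2·u, 2, 0], [-w + 5, 0, -u], [-2, -2·v, 5]].
At the point, J = [[-1.0000, 2.0000, 0.0000], [4.5000, 0.0000, -0.5000], [-2.0000, 2.0000, 5.0000]] (det J = -44.0000).
Solving J·Δ = −F gives Δ = (-0.5284, 1.3608, -0.2557).
Then the next iterate is (u, v, w)₁ = (-0.0284, 0.3608, 0.2443).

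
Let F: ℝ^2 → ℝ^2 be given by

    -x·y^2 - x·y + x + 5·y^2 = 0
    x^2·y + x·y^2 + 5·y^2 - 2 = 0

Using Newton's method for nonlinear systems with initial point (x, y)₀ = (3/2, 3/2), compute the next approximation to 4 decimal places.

At (3/2, 3/2): F = (7.1250, 16.0000).
Jacobian J = [[-y^2 - y + 1, -2·x·y - x + 10·y], [2·x·y + y^2, x^2 + 2·x·y + 10·y]].
At the point, J = [[-2.7500, 9.0000], [6.7500, 21.7500]] (det J = -120.5625).
Solving J·Δ = −F gives Δ = (0.0910, -0.7639).
Then the next iterate is (x, y)₁ = (1.5910, 0.7361).

(1.5910, 0.7361)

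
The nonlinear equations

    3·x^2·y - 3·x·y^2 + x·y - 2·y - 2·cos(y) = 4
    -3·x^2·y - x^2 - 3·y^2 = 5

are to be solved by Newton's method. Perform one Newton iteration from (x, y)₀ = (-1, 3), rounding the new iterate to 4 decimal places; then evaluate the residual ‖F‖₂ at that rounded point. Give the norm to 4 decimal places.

At (-1, 3): F = (24.979985, -42.0000).
Jacobian J = [[6·x·y - 3·y^2 + y, 3·x^2 - 6·x·y + x + 2·sin(y) - 2], [-6·x·y - 2·x, -3·x^2 - 6·y]].
At the point, J = [[-42.0000, 18.282240], [20.0000, -21.0000]] (det J = 516.355200).
Solving J·Δ = −F gives Δ = (-0.4711, -2.4487).
Then the next iterate is (x, y)₁ = (-1.4711, 0.5513).
Re-evaluating at (-1.4711, 0.5513): F = (-2.696701, -11.655194), so ‖F‖₂ = 11.9631.

11.9631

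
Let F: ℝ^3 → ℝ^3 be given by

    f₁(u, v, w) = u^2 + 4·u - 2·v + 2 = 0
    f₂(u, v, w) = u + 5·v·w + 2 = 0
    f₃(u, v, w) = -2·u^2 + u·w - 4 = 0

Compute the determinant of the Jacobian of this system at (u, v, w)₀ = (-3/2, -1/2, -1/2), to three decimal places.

J = [[2·u + 4, -2, 0], [1, 5·w, 5·v], [-4·u + w, 0, u]].
At the point, J = [[1.000, -2.000, 0.000], [1.000, -2.500, -2.500], [5.500, 0.000, -1.500]].
det J = 28.250.

28.250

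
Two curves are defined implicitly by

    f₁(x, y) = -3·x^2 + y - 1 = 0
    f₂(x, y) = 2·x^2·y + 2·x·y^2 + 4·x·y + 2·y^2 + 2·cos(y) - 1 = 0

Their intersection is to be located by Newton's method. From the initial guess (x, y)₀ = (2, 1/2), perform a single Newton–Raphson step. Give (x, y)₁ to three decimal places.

(0.945, 0.339)

At (2, 1/2): F = (-12.500, 10.25517).
Jacobian J = [[-6·x, 1], [4·x·y + 2·y^2 + 4·y, 2·x^2 + 4·x·y + 4·x + 4·y - 2·sin(y)]].
At the point, J = [[-12.000, 1.000], [6.500, 21.04115]] (det J = -258.99379).
Solving J·Δ = −F gives Δ = (-1.055, -0.161).
Then the next iterate is (x, y)₁ = (0.945, 0.339).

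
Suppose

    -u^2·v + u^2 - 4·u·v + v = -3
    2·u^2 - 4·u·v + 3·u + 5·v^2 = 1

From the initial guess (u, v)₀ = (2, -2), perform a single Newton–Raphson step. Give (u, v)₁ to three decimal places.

At (2, -2): F = (29.000, 49.000).
Jacobian J = [[-2·u·v + 2·u - 4·v, -u^2 - 4·u + 1], [4·u - 4·v + 3, -4·u + 10·v]].
At the point, J = [[20.000, -11.000], [19.000, -28.000]] (det J = -351.000).
Solving J·Δ = −F gives Δ = (-0.778, 1.222).
Then the next iterate is (u, v)₁ = (1.222, -0.778).

(1.222, -0.778)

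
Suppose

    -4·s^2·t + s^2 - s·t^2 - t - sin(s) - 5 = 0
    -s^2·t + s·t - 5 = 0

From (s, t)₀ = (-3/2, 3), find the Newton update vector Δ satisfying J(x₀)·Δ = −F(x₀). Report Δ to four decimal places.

At (-3/2, 3): F = (-18.252505, -16.2500).
Jacobian J = [[-8·s·t + 2·s - t^2 - cos(s), -4·s^2 - 2·s·t - 1], [-2·s·t + t, -s^2 + s]].
At the point, J = [[23.929263, -1.0000], [12.0000, -3.7500]] (det J = -77.734735).
Solving J·Δ = −F gives Δ = (0.6715, -2.1846).

(0.6715, -2.1846)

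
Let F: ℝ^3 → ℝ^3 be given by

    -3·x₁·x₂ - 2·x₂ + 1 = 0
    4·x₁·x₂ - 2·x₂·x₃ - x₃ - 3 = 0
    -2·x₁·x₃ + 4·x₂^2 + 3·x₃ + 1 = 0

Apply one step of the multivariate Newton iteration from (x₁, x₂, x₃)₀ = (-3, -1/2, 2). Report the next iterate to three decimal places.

(-1.100, -0.550, 0.600)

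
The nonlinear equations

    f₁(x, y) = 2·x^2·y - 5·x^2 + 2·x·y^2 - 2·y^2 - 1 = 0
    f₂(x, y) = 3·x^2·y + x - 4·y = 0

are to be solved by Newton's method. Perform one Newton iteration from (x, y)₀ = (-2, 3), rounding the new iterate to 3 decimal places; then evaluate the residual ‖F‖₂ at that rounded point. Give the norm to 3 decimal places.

At (-2, 3): F = (-51.000, 22.000).
Jacobian J = [[4·x·y - 10·x + 2·y^2, 2·x^2 + 4·x·y - 4·y], [6·x·y + 1, 3·x^2 - 4]].
At the point, J = [[14.000, -28.000], [-35.000, 8.000]] (det J = -868.000).
Solving J·Δ = −F gives Δ = (0.240, -1.702).
Then the next iterate is (x, y)₁ = (-1.760, 1.298).
Re-evaluating at (-1.760, 1.298): F = (-17.74675, 5.11005), so ‖F‖₂ = 18.468.

18.468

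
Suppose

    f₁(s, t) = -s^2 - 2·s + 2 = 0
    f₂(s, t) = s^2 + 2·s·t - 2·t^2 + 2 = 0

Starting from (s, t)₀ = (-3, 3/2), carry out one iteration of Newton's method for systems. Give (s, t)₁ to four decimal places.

(-2.7500, 1.2292)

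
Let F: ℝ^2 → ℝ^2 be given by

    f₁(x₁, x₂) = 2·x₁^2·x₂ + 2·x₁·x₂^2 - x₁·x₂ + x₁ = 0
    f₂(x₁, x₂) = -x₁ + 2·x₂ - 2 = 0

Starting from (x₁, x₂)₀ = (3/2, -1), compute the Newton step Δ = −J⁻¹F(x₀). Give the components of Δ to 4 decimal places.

(-1.9286, 1.7857)

At (3/2, -1): F = (1.5000, -5.5000).
Jacobian J = [[4·x₁·x₂ + 2·x₂^2 - x₂ + 1, 2·x₁^2 + 4·x₁·x₂ - x₁], [-1, 2]].
At the point, J = [[-2.0000, -3.0000], [-1.0000, 2.0000]] (det J = -7.0000).
Solving J·Δ = −F gives Δ = (-1.9286, 1.7857).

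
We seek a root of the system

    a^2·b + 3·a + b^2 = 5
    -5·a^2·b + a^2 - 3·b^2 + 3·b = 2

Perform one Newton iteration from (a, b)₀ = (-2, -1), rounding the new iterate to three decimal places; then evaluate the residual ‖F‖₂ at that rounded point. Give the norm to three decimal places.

At (-2, -1): F = (-14.000, 16.000).
Jacobian J = [[2·a·b + 3, a^2 + 2·b], [-10·a·b + 2·a, -5·a^2 - 6·b + 3]].
At the point, J = [[7.000, 2.000], [-24.000, -11.000]] (det J = -29.000).
Solving J·Δ = −F gives Δ = (4.207, -7.724).
Then the next iterate is (a, b)₁ = (2.207, -8.724).
Re-evaluating at (2.207, -8.724): F = (35.23589, -39.15925), so ‖F‖₂ = 52.678.

52.678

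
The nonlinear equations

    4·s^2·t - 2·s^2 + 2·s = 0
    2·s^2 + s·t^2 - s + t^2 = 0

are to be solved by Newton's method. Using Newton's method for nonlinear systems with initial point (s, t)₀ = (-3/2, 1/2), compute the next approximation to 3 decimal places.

(-0.640, 0.642)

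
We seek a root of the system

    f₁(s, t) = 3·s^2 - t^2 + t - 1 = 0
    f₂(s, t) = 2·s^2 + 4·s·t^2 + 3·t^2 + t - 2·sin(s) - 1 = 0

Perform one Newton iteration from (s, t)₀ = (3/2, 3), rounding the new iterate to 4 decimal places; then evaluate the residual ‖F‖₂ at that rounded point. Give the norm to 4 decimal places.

24.7938

At (3/2, 3): F = (-0.2500, 85.505010).
Jacobian J = [[6·s, -2·t + 1], [4·s + 4·t^2 - 2·cos(s), 8·s·t + 6·t + 1]].
At the point, J = [[9.0000, -5.0000], [41.858526, 55.0000]] (det J = 704.292628).
Solving J·Δ = −F gives Δ = (-0.5875, -1.1075).
Then the next iterate is (s, t)₁ = (0.9125, 1.8925).
Re-evaluating at (0.9125, 1.8925): F = (-0.191088, 24.793090), so ‖F‖₂ = 24.7938.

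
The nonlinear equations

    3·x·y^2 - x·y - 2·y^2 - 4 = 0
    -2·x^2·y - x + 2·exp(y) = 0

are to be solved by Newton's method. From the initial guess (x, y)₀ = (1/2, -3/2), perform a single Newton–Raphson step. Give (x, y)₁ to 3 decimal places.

At (1/2, -3/2): F = (-4.375, 0.69626).
Jacobian J = [[3·y^2 - y, 6·x·y - x - 4·y], [-4·x·y - 1, -2·x^2 + 2·exp(y)]].
At the point, J = [[8.250, 1.000], [2.000, -0.05374]] (det J = -2.44335).
Solving J·Δ = −F gives Δ = (-0.189, 5.932).
Then the next iterate is (x, y)₁ = (0.311, 4.432).

(0.311, 4.432)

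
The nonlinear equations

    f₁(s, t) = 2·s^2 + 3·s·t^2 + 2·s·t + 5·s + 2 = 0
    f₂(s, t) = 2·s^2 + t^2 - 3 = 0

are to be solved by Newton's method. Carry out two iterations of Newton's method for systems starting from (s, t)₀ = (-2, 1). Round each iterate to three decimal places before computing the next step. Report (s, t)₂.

(-1.274, -0.020)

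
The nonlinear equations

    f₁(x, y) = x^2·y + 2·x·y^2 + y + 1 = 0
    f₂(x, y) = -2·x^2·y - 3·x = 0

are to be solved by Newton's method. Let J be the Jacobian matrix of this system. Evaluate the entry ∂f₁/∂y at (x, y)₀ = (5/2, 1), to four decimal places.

17.2500

∂f₁/∂y = x^2 + 4·x·y + 1.
At (5/2, 1) this is 17.2500.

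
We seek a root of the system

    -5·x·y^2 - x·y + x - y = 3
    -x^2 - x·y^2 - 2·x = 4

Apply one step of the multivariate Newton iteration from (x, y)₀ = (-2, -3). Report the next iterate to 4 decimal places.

(0.0000, -3.0000)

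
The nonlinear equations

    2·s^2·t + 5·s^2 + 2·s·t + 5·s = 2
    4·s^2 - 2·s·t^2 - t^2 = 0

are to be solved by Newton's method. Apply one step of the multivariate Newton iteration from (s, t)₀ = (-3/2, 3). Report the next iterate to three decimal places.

(-1.342, 1.144)

At (-3/2, 3): F = (6.250, 27.000).
Jacobian J = [[4·s·t + 10·s + 2·t + 5, 2·s^2 + 2·s], [8·s - 2·t^2, -4·s·t - 2·t]].
At the point, J = [[-22.000, 1.500], [-30.000, 12.000]] (det J = -219.000).
Solving J·Δ = −F gives Δ = (0.158, -1.856).
Then the next iterate is (s, t)₁ = (-1.342, 1.144).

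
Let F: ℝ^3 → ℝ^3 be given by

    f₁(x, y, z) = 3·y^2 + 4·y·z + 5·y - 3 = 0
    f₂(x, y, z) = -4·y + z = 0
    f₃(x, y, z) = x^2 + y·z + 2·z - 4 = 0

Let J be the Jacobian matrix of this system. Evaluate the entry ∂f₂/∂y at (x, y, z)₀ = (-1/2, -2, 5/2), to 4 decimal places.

-4.0000

∂f₂/∂y = -4.
At (-1/2, -2, 5/2) this is -4.0000.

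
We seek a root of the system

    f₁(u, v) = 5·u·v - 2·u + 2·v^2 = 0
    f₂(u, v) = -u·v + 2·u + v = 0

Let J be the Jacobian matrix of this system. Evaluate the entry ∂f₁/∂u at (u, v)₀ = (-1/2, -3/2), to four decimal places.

∂f₁/∂u = 5·v - 2.
At (-1/2, -3/2) this is -9.5000.

-9.5000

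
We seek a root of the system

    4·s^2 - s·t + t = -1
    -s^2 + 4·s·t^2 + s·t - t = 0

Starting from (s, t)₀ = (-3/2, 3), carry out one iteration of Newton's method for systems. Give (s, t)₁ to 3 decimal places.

(-0.411, 2.532)

At (-3/2, 3): F = (17.500, -63.750).
Jacobian J = [[8·s - t, -s + 1], [-2·s + 4·t^2 + t, 8·s·t + s - 1]].
At the point, J = [[-15.000, 2.500], [42.000, -38.500]] (det J = 472.500).
Solving J·Δ = −F gives Δ = (1.089, -0.468).
Then the next iterate is (s, t)₁ = (-0.411, 2.532).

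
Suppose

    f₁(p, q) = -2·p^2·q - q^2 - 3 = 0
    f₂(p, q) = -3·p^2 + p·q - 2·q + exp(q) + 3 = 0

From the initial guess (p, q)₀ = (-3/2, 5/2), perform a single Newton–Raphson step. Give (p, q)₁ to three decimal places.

(-0.744, 1.535)

At (-3/2, 5/2): F = (-20.500, -0.31751).
Jacobian J = [[-4·p·q, -2·p^2 - 2·q], [-6·p + q, p + exp(q) - 2]].
At the point, J = [[15.000, -9.500], [11.500, 8.68249]] (det J = 239.48741).
Solving J·Δ = −F gives Δ = (0.756, -0.965).
Then the next iterate is (p, q)₁ = (-0.744, 1.535).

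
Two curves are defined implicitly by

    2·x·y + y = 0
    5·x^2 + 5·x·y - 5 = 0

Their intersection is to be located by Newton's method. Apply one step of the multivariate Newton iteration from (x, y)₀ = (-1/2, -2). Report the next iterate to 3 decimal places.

(-0.500, -1.500)

At (-1/2, -2): F = (0.000, 1.250).
Jacobian J = [[2·y, 2·x + 1], [10·x + 5·y, 5·x]].
At the point, J = [[-4.000, 0.000], [-15.000, -2.500]] (det J = 10.000).
Solving J·Δ = −F gives Δ = (0.000, 0.500).
Then the next iterate is (x, y)₁ = (-0.500, -1.500).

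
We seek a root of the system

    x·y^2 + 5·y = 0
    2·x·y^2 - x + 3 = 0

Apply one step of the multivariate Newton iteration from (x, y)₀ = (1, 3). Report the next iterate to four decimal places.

(1.8608, 0.1139)

At (1, 3): F = (24.0000, 20.0000).
Jacobian J = [[y^2, 2·x·y + 5], [2·y^2 - 1, 4·x·y]].
At the point, J = [[9.0000, 11.0000], [17.0000, 12.0000]] (det J = -79.0000).
Solving J·Δ = −F gives Δ = (0.8608, -2.8861).
Then the next iterate is (x, y)₁ = (1.8608, 0.1139).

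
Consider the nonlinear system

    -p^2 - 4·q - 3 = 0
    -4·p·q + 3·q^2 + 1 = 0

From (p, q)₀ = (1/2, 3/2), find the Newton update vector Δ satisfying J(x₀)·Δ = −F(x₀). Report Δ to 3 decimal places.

(-1.476, -1.944)

At (1/2, 3/2): F = (-9.250, 4.750).
Jacobian J = [[-2·p, -4], [-4·q, -4·p + 6·q]].
At the point, J = [[-1.000, -4.000], [-6.000, 7.000]] (det J = -31.000).
Solving J·Δ = −F gives Δ = (-1.476, -1.944).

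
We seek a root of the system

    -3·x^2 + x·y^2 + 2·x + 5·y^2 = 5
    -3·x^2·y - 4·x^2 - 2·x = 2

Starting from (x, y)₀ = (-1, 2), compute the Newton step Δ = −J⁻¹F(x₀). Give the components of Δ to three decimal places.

(0.438, -0.704)

At (-1, 2): F = (6.000, -10.000).
Jacobian J = [[-6·x + y^2 + 2, 2·x·y + 10·y], [-6·x·y - 8·x - 2, -3·x^2]].
At the point, J = [[12.000, 16.000], [18.000, -3.000]] (det J = -324.000).
Solving J·Δ = −F gives Δ = (0.438, -0.704).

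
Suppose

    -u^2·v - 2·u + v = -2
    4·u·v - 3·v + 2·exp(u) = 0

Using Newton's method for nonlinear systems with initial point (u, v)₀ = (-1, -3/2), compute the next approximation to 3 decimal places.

At (-1, -3/2): F = (4.000, 11.23576).
Jacobian J = [[-2·u·v - 2, -u^2 + 1], [4·v + 2·exp(u), 4·u - 3]].
At the point, J = [[-5.000, 0.000], [-5.26424, -7.000]] (det J = 35.000).
Solving J·Δ = −F gives Δ = (0.800, 1.003).
Then the next iterate is (u, v)₁ = (-0.200, -0.497).

(-0.200, -0.497)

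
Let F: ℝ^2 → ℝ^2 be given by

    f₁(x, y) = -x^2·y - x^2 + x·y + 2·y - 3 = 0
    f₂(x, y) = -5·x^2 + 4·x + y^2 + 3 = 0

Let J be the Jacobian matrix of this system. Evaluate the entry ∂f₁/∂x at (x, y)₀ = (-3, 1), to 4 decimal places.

13.0000

∂f₁/∂x = -2·x·y - 2·x + y.
At (-3, 1) this is 13.0000.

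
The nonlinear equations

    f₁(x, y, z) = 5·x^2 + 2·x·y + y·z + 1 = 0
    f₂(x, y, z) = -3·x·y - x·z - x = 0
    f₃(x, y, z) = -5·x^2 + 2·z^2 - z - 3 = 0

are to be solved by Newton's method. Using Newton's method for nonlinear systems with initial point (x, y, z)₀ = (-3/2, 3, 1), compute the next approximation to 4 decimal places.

(-0.5759, 1.6603, 0.7960)

At (-3/2, 3, 1): F = (6.2500, 16.5000, -13.2500).
Jacobian J = [[10·x + 2·y, 2·x + z, y], [-3·y - z - 1, -3·x, -x], [-10·x, 0, 4·z - 1]].
At the point, J = [[-9.0000, -2.0000, 3.0000], [-11.0000, 4.5000, 1.5000], [15.0000, 0.0000, 3.0000]] (det J = -435.0000).
Solving J·Δ = −F gives Δ = (0.9241, -1.3397, -0.2040).
Then the next iterate is (x, y, z)₁ = (-0.5759, 1.6603, 0.7960).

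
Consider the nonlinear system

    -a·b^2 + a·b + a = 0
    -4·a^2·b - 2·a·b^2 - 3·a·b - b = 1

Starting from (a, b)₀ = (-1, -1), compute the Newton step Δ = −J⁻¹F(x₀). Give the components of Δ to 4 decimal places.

(0.2000, 0.2667)

At (-1, -1): F = (1.0000, 3.0000).
Jacobian J = [[-b^2 + b + 1, -2·a·b + a], [-8·a·b - 2·b^2 - 3·b, -4·a^2 - 4·a·b - 3·a - 1]].
At the point, J = [[-1.0000, -3.0000], [-7.0000, -6.0000]] (det J = -15.0000).
Solving J·Δ = −F gives Δ = (0.2000, 0.2667).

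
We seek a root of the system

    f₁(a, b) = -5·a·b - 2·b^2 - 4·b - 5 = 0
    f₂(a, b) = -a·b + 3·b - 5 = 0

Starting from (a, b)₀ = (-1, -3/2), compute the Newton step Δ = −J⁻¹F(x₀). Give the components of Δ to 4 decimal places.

At (-1, -3/2): F = (-11.0000, -11.0000).
Jacobian J = [[-5·b, -5·a - 4·b - 4], [-b, -a + 3]].
At the point, J = [[7.5000, 7.0000], [1.5000, 4.0000]] (det J = 19.5000).
Solving J·Δ = −F gives Δ = (-1.6923, 3.3846).

(-1.6923, 3.3846)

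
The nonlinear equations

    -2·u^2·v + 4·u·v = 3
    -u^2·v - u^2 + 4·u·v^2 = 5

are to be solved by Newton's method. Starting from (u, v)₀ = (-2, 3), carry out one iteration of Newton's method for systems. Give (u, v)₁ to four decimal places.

(-0.8808, 2.3308)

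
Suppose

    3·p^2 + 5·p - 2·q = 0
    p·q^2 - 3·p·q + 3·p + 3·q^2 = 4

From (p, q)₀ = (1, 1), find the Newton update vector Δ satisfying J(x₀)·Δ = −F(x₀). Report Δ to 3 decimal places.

(-0.526, 0.105)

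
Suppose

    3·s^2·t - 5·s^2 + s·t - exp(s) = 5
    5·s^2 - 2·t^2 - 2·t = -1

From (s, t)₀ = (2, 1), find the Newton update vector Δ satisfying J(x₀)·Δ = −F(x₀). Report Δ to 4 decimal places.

At (2, 1): F = (-18.389056, 17.0000).
Jacobian J = [[6·s·t - 10·s + t - exp(s), 3·s^2 + s], [10·s, -4·t - 2]].
At the point, J = [[-14.389056, 14.0000], [20.0000, -6.0000]] (det J = -193.665663).
Solving J·Δ = −F gives Δ = (-0.6592, 0.6360).

(-0.6592, 0.6360)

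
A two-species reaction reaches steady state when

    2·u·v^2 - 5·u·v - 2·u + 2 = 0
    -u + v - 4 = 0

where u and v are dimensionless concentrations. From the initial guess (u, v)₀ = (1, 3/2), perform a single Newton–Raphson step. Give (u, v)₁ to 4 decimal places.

(1.1250, 5.1250)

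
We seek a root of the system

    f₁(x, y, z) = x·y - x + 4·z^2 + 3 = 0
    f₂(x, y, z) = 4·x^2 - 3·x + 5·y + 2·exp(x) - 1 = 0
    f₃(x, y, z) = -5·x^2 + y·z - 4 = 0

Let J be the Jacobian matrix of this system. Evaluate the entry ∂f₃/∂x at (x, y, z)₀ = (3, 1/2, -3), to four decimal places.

-30.0000

∂f₃/∂x = -10·x.
At (3, 1/2, -3) this is -30.0000.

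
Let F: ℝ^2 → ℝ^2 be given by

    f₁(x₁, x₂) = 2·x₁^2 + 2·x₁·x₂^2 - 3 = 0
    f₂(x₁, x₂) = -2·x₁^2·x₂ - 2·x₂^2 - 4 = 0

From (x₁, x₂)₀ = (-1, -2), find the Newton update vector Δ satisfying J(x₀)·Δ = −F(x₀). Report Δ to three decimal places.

At (-1, -2): F = (-9.000, -8.000).
Jacobian J = [[4·x₁ + 2·x₂^2, 4·x₁·x₂], [-4·x₁·x₂, -2·x₁^2 - 4·x₂]].
At the point, J = [[4.000, 8.000], [-8.000, 6.000]] (det J = 88.000).
Solving J·Δ = −F gives Δ = (-0.114, 1.182).

(-0.114, 1.182)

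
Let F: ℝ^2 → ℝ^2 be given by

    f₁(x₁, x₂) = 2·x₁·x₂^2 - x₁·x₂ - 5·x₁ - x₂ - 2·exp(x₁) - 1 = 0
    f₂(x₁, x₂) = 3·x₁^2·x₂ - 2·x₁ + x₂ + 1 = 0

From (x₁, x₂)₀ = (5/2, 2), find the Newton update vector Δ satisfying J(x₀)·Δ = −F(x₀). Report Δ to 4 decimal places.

(-1.1661, -0.1443)

At (5/2, 2): F = (-24.864988, 35.5000).
Jacobian J = [[2·x₂^2 - x₂ - 2·exp(x₁) - 5, 4·x₁·x₂ - x₁ - 1], [6·x₁·x₂ - 2, 3·x₁^2 + 1]].
At the point, J = [[-23.364988, 16.5000], [28.0000, 19.7500]] (det J = -923.458511).
Solving J·Δ = −F gives Δ = (-1.1661, -0.1443).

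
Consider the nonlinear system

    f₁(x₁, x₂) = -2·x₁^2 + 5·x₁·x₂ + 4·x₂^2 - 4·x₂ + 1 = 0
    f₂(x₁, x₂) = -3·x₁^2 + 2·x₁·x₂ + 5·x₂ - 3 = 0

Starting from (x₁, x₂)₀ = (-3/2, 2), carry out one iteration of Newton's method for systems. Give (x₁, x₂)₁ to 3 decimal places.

(-1.316, 3.679)

At (-3/2, 2): F = (-10.500, -5.750).
Jacobian J = [[-4·x₁ + 5·x₂, 5·x₁ + 8·x₂ - 4], [-6·x₁ + 2·x₂, 2·x₁ + 5]].
At the point, J = [[16.000, 4.500], [13.000, 2.000]] (det J = -26.500).
Solving J·Δ = −F gives Δ = (0.184, 1.679).
Then the next iterate is (x₁, x₂)₁ = (-1.316, 3.679).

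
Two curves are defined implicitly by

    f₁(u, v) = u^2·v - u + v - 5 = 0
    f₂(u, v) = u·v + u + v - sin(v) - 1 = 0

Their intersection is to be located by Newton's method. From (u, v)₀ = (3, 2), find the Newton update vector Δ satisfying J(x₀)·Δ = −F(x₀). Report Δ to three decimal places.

At (3, 2): F = (12.000, 9.09070).
Jacobian J = [[2·u·v - 1, u^2 + 1], [v + 1, u - cos(v) + 1]].
At the point, J = [[11.000, 10.000], [3.000, 4.41615]] (det J = 18.57762).
Solving J·Δ = −F gives Δ = (2.041, -3.445).

(2.041, -3.445)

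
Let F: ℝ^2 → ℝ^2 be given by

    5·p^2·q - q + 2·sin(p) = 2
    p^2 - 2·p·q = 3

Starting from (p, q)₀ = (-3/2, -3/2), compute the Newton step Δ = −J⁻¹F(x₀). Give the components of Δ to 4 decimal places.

At (-3/2, -3/2): F = (-19.369990, -5.2500).
Jacobian J = [[10·p·q + 2·cos(p), 5·p^2 - 1], [2·p - 2·q, -2·p]].
At the point, J = [[22.641474, 10.2500], [0.0000, 3.0000]] (det J = 67.924423).
Solving J·Δ = −F gives Δ = (0.0633, 1.7500).

(0.0633, 1.7500)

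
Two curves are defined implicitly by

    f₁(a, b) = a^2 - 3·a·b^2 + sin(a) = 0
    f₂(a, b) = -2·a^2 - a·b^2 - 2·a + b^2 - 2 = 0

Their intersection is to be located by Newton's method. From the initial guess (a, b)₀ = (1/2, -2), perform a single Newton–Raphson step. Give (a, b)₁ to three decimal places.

At (1/2, -2): F = (-5.27057, -1.500).
Jacobian J = [[2·a - 3·b^2 + cos(a), -6·a·b], [-4·a - b^2 - 2, -2·a·b + 2·b]].
At the point, J = [[-10.12242, 6.000], [-8.000, -2.000]] (det J = 68.24483).
Solving J·Δ = −F gives Δ = (-0.286, 0.395).
Then the next iterate is (a, b)₁ = (0.214, -1.605).

(0.214, -1.605)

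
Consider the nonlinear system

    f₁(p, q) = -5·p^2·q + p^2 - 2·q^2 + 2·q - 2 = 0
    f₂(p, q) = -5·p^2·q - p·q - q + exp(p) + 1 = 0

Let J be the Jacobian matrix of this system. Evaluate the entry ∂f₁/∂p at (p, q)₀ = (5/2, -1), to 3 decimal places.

∂f₁/∂p = -10·p·q + 2·p.
At (5/2, -1) this is 30.000.

30.000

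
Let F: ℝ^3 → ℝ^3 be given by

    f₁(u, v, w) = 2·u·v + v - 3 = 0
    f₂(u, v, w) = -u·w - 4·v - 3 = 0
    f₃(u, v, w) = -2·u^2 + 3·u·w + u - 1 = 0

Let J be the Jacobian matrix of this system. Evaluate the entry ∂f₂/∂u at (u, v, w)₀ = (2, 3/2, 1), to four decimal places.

-1.0000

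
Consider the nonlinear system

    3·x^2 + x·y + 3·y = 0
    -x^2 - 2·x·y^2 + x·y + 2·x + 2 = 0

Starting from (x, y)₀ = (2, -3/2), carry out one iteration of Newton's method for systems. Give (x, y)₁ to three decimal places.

At (2, -3/2): F = (4.500, -10.000).
Jacobian J = [[6·x + y, x + 3], [-2·x - 2·y^2 + y + 2, -4·x·y + x]].
At the point, J = [[10.500, 5.000], [-8.000, 14.000]] (det J = 187.000).
Solving J·Δ = −F gives Δ = (-0.604, 0.369).
Then the next iterate is (x, y)₁ = (1.396, -1.131).

(1.396, -1.131)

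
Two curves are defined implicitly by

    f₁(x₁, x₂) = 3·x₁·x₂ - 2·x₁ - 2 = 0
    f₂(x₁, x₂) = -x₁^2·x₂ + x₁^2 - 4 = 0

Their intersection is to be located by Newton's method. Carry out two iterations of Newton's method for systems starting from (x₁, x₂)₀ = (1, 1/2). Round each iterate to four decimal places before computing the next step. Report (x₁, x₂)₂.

At (1, 1/2): F = (-2.5000, -3.5000).
Jacobian J = [[3·x₂ - 2, 3·x₁], [-2·x₁·x₂ + 2·x₁, -x₁^2]].
At the point, J = [[-0.5000, 3.0000], [1.0000, -1.0000]] (det J = -2.5000).
Solving J·Δ = −F gives Δ = (5.2000, 1.7000).
Then the next iterate is (x₁, x₂)₁ = (6.2000, 2.2000).
Round to (6.2000, 2.2000) and repeat: F = (26.5200, -50.1280), J = [[4.6000, 18.6000], [-14.8800, -38.4400]].
Δ = (0.8710, -1.6412), so (x₁, x₂)₂ = (7.0710, 0.5588).

(7.0710, 0.5588)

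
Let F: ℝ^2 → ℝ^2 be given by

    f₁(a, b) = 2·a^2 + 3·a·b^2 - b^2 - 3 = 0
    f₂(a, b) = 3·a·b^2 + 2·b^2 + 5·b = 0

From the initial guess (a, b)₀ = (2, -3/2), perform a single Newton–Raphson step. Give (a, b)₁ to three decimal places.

At (2, -3/2): F = (16.250, 10.500).
Jacobian J = [[4·a + 3·b^2, 6·a·b - 2·b], [3·b^2, 6·a·b + 4·b + 5]].
At the point, J = [[14.750, -15.000], [6.750, -19.000]] (det J = -179.000).
Solving J·Δ = −F gives Δ = (-0.845, 0.252).
Then the next iterate is (a, b)₁ = (1.155, -1.248).

(1.155, -1.248)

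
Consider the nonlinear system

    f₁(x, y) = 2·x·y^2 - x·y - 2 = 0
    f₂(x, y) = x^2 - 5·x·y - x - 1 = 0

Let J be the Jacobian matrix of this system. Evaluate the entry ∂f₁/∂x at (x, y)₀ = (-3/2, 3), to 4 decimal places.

15.0000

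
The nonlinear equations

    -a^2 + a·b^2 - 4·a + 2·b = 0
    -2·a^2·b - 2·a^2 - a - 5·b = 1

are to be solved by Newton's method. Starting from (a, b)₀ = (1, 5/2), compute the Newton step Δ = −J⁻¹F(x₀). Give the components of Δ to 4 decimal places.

At (1, 5/2): F = (6.2500, -21.5000).
Jacobian J = [[-2·a + b^2 - 4, 2·a·b + 2], [-4·a·b - 4·a - 1, -2·a^2 - 5]].
At the point, J = [[0.2500, 7.0000], [-15.0000, -7.0000]] (det J = 103.2500).
Solving J·Δ = −F gives Δ = (-1.0339, -0.8559).

(-1.0339, -0.8559)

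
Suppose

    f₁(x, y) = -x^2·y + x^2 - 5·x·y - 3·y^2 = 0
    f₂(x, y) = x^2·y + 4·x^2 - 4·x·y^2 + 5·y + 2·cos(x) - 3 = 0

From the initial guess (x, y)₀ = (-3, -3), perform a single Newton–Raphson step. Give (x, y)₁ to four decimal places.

(-2.8421, -1.4408)

At (-3, -3): F = (-36.0000, 97.020015).
Jacobian J = [[-2·x·y + 2·x - 5·y, -x^2 - 5·x - 6·y], [2·x·y + 8·x - 4·y^2 - 2·sin(x), x^2 - 8·x·y + 5]].
At the point, J = [[-9.0000, 24.0000], [-41.717760, -58.0000]] (det J = 1523.226240).
Solving J·Δ = −F gives Δ = (0.1579, 1.5592).
Then the next iterate is (x, y)₁ = (-2.8421, -1.4408).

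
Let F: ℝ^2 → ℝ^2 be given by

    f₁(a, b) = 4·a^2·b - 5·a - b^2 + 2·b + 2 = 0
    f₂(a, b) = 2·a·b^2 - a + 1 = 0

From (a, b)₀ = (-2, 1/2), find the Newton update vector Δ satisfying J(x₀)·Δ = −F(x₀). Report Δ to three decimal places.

(1.934, 0.258)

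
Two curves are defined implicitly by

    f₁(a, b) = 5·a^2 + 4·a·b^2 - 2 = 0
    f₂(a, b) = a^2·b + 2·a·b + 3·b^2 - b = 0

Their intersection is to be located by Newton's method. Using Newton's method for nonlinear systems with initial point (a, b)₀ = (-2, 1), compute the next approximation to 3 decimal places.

(-1.268, 0.893)

At (-2, 1): F = (10.000, 2.000).
Jacobian J = [[10·a + 4·b^2, 8·a·b], [2·a·b + 2·b, a^2 + 2·a + 6·b - 1]].
At the point, J = [[-16.000, -16.000], [-2.000, 5.000]] (det J = -112.000).
Solving J·Δ = −F gives Δ = (0.732, -0.107).
Then the next iterate is (a, b)₁ = (-1.268, 0.893).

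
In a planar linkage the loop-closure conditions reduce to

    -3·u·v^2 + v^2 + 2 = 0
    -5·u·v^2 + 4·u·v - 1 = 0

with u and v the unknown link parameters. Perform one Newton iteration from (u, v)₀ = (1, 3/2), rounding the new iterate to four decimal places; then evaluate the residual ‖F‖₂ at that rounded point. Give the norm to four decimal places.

At (1, 3/2): F = (-2.5000, -6.2500).
Jacobian J = [[-3·v^2, -6·u·v + 2·v], [-5·v^2 + 4·v, -10·u·v + 4·u]].
At the point, J = [[-6.7500, -6.0000], [-5.2500, -11.0000]] (det J = 42.7500).
Solving J·Δ = −F gives Δ = (0.2339, -0.6798).
Then the next iterate is (u, v)₁ = (1.2339, 0.8202).
Re-evaluating at (1.2339, 0.8202): F = (0.182491, -1.102217), so ‖F‖₂ = 1.1172.

1.1172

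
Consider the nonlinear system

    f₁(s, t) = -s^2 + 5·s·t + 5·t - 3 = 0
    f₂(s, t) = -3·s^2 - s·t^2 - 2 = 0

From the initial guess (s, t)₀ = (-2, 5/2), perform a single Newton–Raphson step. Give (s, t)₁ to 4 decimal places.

At (-2, 5/2): F = (-19.5000, -1.5000).
Jacobian J = [[-2·s + 5·t, 5·s + 5], [-6·s - t^2, -2·s·t]].
At the point, J = [[16.5000, -5.0000], [5.7500, 10.0000]] (det J = 193.7500).
Solving J·Δ = −F gives Δ = (1.0452, -0.4510).
Then the next iterate is (s, t)₁ = (-0.9548, 2.0490).

(-0.9548, 2.0490)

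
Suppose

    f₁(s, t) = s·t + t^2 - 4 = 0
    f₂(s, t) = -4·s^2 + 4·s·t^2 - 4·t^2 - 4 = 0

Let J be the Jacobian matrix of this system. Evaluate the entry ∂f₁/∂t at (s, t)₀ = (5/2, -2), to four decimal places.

-1.5000

∂f₁/∂t = s + 2·t.
At (5/2, -2) this is -1.5000.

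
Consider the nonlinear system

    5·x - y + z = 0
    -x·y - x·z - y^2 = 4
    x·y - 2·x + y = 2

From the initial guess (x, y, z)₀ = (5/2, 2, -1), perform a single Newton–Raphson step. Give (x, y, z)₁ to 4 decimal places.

(1.3478, 2.0000, -4.7391)

At (5/2, 2, -1): F = (9.5000, -10.5000, 0.0000).
Jacobian J = [[5, -1, 1], [-y - z, -x - 2·y, -x], [y - 2, x + 1, 0]].
At the point, J = [[5.0000, -1.0000, 1.0000], [-1.0000, -6.5000, -2.5000], [0.0000, 3.5000, 0.0000]] (det J = 40.2500).
Solving J·Δ = −F gives Δ = (-1.1522, 0.0000, -3.7391).
Then the next iterate is (x, y, z)₁ = (1.3478, 2.0000, -4.7391).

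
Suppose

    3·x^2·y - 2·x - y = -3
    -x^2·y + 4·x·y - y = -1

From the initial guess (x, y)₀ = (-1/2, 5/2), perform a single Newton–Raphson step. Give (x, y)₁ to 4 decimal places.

At (-1/2, 5/2): F = (3.3750, -7.1250).
Jacobian J = [[6·x·y - 2, 3·x^2 - 1], [-2·x·y + 4·y, -x^2 + 4·x - 1]].
At the point, J = [[-9.5000, -0.2500], [12.5000, -3.2500]] (det J = 34.0000).
Solving J·Δ = −F gives Δ = (0.3750, -0.7500).
Then the next iterate is (x, y)₁ = (-0.1250, 1.7500).

(-0.1250, 1.7500)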